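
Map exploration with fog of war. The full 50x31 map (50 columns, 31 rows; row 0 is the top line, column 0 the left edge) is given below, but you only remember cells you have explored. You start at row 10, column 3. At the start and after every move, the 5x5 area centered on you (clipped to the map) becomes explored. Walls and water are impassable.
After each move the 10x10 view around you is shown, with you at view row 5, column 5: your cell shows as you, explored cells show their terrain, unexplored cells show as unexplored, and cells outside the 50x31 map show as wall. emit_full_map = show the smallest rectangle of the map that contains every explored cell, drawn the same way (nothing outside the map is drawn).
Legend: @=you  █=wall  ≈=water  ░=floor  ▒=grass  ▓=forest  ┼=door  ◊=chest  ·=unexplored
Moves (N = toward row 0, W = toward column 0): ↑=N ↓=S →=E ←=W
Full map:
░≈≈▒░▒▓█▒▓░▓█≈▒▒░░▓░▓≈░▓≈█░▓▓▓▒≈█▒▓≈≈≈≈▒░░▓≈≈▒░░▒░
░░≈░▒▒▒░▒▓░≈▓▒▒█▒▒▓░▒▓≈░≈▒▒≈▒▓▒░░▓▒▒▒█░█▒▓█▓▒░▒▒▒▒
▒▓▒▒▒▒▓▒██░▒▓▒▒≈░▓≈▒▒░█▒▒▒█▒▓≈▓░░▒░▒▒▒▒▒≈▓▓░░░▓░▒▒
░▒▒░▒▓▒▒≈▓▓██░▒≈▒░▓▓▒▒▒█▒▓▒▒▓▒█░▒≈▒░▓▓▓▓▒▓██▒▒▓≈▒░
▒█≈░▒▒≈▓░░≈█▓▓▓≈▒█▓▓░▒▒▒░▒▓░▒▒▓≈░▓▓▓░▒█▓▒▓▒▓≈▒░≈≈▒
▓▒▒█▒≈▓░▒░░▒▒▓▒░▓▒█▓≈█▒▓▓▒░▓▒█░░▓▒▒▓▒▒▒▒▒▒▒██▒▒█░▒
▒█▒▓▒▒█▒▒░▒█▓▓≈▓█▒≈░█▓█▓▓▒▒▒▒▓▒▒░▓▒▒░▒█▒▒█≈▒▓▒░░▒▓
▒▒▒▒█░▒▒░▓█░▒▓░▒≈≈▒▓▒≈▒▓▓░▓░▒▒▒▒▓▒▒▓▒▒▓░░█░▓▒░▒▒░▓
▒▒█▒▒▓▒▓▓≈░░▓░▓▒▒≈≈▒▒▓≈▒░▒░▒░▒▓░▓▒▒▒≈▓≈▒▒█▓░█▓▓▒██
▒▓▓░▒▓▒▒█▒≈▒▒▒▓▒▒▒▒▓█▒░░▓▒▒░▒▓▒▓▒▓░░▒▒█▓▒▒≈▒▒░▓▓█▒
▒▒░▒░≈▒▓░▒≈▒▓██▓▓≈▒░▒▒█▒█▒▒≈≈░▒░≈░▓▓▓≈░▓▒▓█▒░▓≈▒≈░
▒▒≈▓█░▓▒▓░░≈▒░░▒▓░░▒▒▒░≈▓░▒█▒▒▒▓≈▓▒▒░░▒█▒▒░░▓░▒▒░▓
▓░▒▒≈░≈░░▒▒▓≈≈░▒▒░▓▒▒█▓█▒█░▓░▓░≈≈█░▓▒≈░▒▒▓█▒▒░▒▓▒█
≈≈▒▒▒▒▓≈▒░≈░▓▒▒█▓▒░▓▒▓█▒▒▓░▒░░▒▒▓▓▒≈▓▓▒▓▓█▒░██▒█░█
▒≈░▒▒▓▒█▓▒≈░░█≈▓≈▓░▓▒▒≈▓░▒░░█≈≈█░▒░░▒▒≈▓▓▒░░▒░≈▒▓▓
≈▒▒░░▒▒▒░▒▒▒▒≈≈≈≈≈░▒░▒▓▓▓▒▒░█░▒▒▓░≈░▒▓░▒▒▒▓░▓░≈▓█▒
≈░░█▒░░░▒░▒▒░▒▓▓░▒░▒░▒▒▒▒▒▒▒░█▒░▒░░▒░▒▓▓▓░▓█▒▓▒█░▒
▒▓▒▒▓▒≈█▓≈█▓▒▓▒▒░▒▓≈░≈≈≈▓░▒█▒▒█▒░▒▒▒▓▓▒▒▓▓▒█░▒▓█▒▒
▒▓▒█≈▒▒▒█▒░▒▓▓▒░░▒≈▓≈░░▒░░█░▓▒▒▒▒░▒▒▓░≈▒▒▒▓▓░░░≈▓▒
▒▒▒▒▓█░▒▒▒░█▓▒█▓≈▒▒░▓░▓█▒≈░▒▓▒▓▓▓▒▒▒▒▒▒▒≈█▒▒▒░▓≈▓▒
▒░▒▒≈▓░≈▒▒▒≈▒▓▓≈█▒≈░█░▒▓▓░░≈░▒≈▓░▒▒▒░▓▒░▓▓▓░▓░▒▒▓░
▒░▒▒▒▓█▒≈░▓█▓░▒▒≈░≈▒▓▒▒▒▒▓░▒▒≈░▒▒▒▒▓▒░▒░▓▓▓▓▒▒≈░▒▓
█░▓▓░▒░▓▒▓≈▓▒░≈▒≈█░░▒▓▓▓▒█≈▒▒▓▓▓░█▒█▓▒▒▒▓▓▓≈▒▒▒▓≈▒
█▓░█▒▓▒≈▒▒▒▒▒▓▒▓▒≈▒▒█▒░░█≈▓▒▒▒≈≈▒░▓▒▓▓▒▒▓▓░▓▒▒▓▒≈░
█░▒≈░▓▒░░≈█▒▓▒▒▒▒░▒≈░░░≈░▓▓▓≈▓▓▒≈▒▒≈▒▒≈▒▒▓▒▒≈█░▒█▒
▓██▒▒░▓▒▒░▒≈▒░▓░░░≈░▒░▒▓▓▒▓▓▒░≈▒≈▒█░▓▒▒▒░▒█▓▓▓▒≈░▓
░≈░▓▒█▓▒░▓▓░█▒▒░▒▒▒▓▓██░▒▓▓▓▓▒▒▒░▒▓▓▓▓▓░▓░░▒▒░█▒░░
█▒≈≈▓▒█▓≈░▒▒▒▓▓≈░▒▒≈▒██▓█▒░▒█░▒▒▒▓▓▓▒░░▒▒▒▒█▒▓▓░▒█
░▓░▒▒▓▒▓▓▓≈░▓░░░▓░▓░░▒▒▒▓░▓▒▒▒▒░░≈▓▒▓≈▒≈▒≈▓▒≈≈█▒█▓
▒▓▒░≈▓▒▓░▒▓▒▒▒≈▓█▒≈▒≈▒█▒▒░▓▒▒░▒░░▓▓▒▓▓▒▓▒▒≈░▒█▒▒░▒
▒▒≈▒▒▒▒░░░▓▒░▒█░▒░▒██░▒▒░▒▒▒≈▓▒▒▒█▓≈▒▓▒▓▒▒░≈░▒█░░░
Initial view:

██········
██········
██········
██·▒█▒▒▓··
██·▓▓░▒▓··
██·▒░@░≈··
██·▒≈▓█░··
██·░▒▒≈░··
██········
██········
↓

██········
██········
██·▒█▒▒▓··
██·▓▓░▒▓··
██·▒░▒░≈··
██·▒≈@█░··
██·░▒▒≈░··
██·≈▒▒▒▒··
██········
██········

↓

██········
██·▒█▒▒▓··
██·▓▓░▒▓··
██·▒░▒░≈··
██·▒≈▓█░··
██·░▒@≈░··
██·≈▒▒▒▒··
██·≈░▒▒▓··
██········
██········

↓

██·▒█▒▒▓··
██·▓▓░▒▓··
██·▒░▒░≈··
██·▒≈▓█░··
██·░▒▒≈░··
██·≈▒@▒▒··
██·≈░▒▒▓··
██·▒▒░░▒··
██········
██········

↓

██·▓▓░▒▓··
██·▒░▒░≈··
██·▒≈▓█░··
██·░▒▒≈░··
██·≈▒▒▒▒··
██·≈░@▒▓··
██·▒▒░░▒··
██·░░█▒░··
██········
██········

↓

██·▒░▒░≈··
██·▒≈▓█░··
██·░▒▒≈░··
██·≈▒▒▒▒··
██·≈░▒▒▓··
██·▒▒@░▒··
██·░░█▒░··
██·▓▒▒▓▒··
██········
██········

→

█·▒░▒░≈···
█·▒≈▓█░···
█·░▒▒≈░···
█·≈▒▒▒▒▓··
█·≈░▒▒▓▒··
█·▒▒░@▒▒··
█·░░█▒░░··
█·▓▒▒▓▒≈··
█·········
█·········

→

·▒░▒░≈····
·▒≈▓█░····
·░▒▒≈░····
·≈▒▒▒▒▓≈··
·≈░▒▒▓▒█··
·▒▒░░@▒▒··
·░░█▒░░░··
·▓▒▒▓▒≈█··
··········
··········

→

▒░▒░≈·····
▒≈▓█░·····
░▒▒≈░·····
≈▒▒▒▒▓≈▒··
≈░▒▒▓▒█▓··
▒▒░░▒@▒░··
░░█▒░░░▒··
▓▒▒▓▒≈█▓··
··········
··········

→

░▒░≈······
≈▓█░······
▒▒≈░······
▒▒▒▒▓≈▒░··
░▒▒▓▒█▓▒··
▒░░▒▒@░▒··
░█▒░░░▒░··
▒▒▓▒≈█▓≈··
··········
··········

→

▒░≈·······
▓█░·······
▒≈░·······
▒▒▒▓≈▒░≈··
▒▒▓▒█▓▒≈··
░░▒▒▒@▒▒··
█▒░░░▒░▒··
▒▓▒≈█▓≈█··
··········
··········

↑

░▒▓·······
▒░≈·······
▓█░·······
▒≈░≈░░▒▒··
▒▒▒▓≈▒░≈··
▒▒▓▒█@▒≈··
░░▒▒▒░▒▒··
█▒░░░▒░▒··
▒▓▒≈█▓≈█··
··········

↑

▒▒▓·······
░▒▓·······
▒░≈·······
▓█░▓▒▓░░··
▒≈░≈░░▒▒··
▒▒▒▓≈@░≈··
▒▒▓▒█▓▒≈··
░░▒▒▒░▒▒··
█▒░░░▒░▒··
▒▓▒≈█▓≈█··

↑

··········
▒▒▓·······
░▒▓·······
▒░≈▒▓░▒≈··
▓█░▓▒▓░░··
▒≈░≈░@▒▒··
▒▒▒▓≈▒░≈··
▒▒▓▒█▓▒≈··
░░▒▒▒░▒▒··
█▒░░░▒░▒··

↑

··········
··········
▒▒▓·······
░▒▓▒▒█▒≈··
▒░≈▒▓░▒≈··
▓█░▓▒@░░··
▒≈░≈░░▒▒··
▒▒▒▓≈▒░≈··
▒▒▓▒█▓▒≈··
░░▒▒▒░▒▒··

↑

··········
··········
··········
▒▒▓▒▓▓≈░··
░▒▓▒▒█▒≈··
▒░≈▒▓@▒≈··
▓█░▓▒▓░░··
▒≈░≈░░▒▒··
▒▒▒▓≈▒░≈··
▒▒▓▒█▓▒≈··

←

··········
··········
··········
█▒▒▓▒▓▓≈░·
▓░▒▓▒▒█▒≈·
░▒░≈▒@░▒≈·
≈▓█░▓▒▓░░·
▒▒≈░≈░░▒▒·
▒▒▒▒▓≈▒░≈·
░▒▒▓▒█▓▒≈·

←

··········
··········
··········
▒█▒▒▓▒▓▓≈░
▓▓░▒▓▒▒█▒≈
▒░▒░≈@▓░▒≈
▒≈▓█░▓▒▓░░
░▒▒≈░≈░░▒▒
≈▒▒▒▒▓≈▒░≈
≈░▒▒▓▒█▓▒≈

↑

··········
··········
··········
···█░▒▒░··
▒█▒▒▓▒▓▓≈░
▓▓░▒▓@▒█▒≈
▒░▒░≈▒▓░▒≈
▒≈▓█░▓▒▓░░
░▒▒≈░≈░░▒▒
≈▒▒▒▒▓≈▒░≈

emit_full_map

···█░▒▒░··
▒█▒▒▓▒▓▓≈░
▓▓░▒▓@▒█▒≈
▒░▒░≈▒▓░▒≈
▒≈▓█░▓▒▓░░
░▒▒≈░≈░░▒▒
≈▒▒▒▒▓≈▒░≈
≈░▒▒▓▒█▓▒≈
▒▒░░▒▒▒░▒▒
░░█▒░░░▒░▒
▓▒▒▓▒≈█▓≈█

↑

··········
··········
··········
···▒▒█▒▒··
···█░▒▒░··
▒█▒▒▓@▓▓≈░
▓▓░▒▓▒▒█▒≈
▒░▒░≈▒▓░▒≈
▒≈▓█░▓▒▓░░
░▒▒≈░≈░░▒▒

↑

··········
··········
··········
···▒≈▓░▒··
···▒▒█▒▒··
···█░@▒░··
▒█▒▒▓▒▓▓≈░
▓▓░▒▓▒▒█▒≈
▒░▒░≈▒▓░▒≈
▒≈▓█░▓▒▓░░

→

··········
··········
··········
··▒≈▓░▒░··
··▒▒█▒▒░··
··█░▒@░▓··
█▒▒▓▒▓▓≈░·
▓░▒▓▒▒█▒≈·
░▒░≈▒▓░▒≈·
≈▓█░▓▒▓░░·

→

··········
··········
··········
·▒≈▓░▒░░··
·▒▒█▒▒░▒··
·█░▒▒@▓█··
▒▒▓▒▓▓≈░··
░▒▓▒▒█▒≈··
▒░≈▒▓░▒≈··
▓█░▓▒▓░░··

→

··········
··········
··········
▒≈▓░▒░░▒··
▒▒█▒▒░▒█··
█░▒▒░@█░··
▒▓▒▓▓≈░░··
▒▓▒▒█▒≈▒··
░≈▒▓░▒≈···
█░▓▒▓░░···

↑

··········
··········
··········
···▓░░≈█··
▒≈▓░▒░░▒··
▒▒█▒▒@▒█··
█░▒▒░▓█░··
▒▓▒▓▓≈░░··
▒▓▒▒█▒≈▒··
░≈▒▓░▒≈···

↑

··········
··········
··········
···▒≈▓▓█··
···▓░░≈█··
▒≈▓░▒@░▒··
▒▒█▒▒░▒█··
█░▒▒░▓█░··
▒▓▒▓▓≈░░··
▒▓▒▒█▒≈▒··

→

··········
··········
··········
··▒≈▓▓██··
··▓░░≈█▓··
≈▓░▒░@▒▒··
▒█▒▒░▒█▓··
░▒▒░▓█░▒··
▓▒▓▓≈░░···
▓▒▒█▒≈▒···

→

··········
··········
··········
·▒≈▓▓██░··
·▓░░≈█▓▓··
▓░▒░░@▒▓··
█▒▒░▒█▓▓··
▒▒░▓█░▒▓··
▒▓▓≈░░····
▒▒█▒≈▒····

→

··········
··········
··········
▒≈▓▓██░▒··
▓░░≈█▓▓▓··
░▒░░▒@▓▒··
▒▒░▒█▓▓≈··
▒░▓█░▒▓░··
▓▓≈░░·····
▒█▒≈▒·····

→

··········
··········
··········
≈▓▓██░▒≈··
░░≈█▓▓▓≈··
▒░░▒▒@▒░··
▒░▒█▓▓≈▓··
░▓█░▒▓░▒··
▓≈░░······
█▒≈▒······

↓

··········
··········
≈▓▓██░▒≈··
░░≈█▓▓▓≈··
▒░░▒▒▓▒░··
▒░▒█▓@≈▓··
░▓█░▒▓░▒··
▓≈░░▓░▓▒··
█▒≈▒······
░▒≈·······

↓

··········
≈▓▓██░▒≈··
░░≈█▓▓▓≈··
▒░░▒▒▓▒░··
▒░▒█▓▓≈▓··
░▓█░▒@░▒··
▓≈░░▓░▓▒··
█▒≈▒▒▒▓▒··
░▒≈·······
▓░░·······

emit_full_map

······▒≈▓▓██░▒≈
······▓░░≈█▓▓▓≈
···▒≈▓░▒░░▒▒▓▒░
···▒▒█▒▒░▒█▓▓≈▓
···█░▒▒░▓█░▒@░▒
▒█▒▒▓▒▓▓≈░░▓░▓▒
▓▓░▒▓▒▒█▒≈▒▒▒▓▒
▒░▒░≈▒▓░▒≈·····
▒≈▓█░▓▒▓░░·····
░▒▒≈░≈░░▒▒·····
≈▒▒▒▒▓≈▒░≈·····
≈░▒▒▓▒█▓▒≈·····
▒▒░░▒▒▒░▒▒·····
░░█▒░░░▒░▒·····
▓▒▒▓▒≈█▓≈█·····


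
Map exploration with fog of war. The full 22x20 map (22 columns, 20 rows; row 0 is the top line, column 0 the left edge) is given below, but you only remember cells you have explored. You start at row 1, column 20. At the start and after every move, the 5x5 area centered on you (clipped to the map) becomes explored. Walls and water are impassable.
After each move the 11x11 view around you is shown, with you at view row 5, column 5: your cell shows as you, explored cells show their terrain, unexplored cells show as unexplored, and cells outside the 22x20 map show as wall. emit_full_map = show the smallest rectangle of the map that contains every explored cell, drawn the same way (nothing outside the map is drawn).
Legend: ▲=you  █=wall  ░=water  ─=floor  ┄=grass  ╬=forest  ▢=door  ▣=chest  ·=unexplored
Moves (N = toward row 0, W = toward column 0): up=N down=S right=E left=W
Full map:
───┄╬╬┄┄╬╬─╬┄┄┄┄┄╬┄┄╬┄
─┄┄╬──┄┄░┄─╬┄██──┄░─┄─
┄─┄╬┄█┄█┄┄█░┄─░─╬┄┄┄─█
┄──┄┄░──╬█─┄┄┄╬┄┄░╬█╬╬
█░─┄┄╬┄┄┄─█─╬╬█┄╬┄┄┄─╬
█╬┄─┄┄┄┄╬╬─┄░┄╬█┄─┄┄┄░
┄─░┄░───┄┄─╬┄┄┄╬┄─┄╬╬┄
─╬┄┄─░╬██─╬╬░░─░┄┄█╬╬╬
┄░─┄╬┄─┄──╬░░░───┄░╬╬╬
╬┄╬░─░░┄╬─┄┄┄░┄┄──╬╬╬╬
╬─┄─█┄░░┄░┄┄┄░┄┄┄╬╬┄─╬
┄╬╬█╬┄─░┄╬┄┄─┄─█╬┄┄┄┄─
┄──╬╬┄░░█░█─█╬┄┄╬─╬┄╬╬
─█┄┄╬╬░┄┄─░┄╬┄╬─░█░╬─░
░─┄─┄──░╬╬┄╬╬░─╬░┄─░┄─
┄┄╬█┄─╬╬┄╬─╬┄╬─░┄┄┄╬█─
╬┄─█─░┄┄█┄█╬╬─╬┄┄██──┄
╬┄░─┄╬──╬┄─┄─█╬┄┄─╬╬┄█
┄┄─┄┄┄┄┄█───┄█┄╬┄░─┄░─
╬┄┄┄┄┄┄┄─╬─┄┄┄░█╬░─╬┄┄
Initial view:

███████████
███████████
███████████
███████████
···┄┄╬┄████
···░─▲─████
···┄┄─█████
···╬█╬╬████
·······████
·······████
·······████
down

███████████
███████████
███████████
···┄┄╬┄████
···░─┄─████
···┄┄▲█████
···╬█╬╬████
···┄┄─╬████
·······████
·······████
·······████

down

███████████
███████████
···┄┄╬┄████
···░─┄─████
···┄┄─█████
···╬█▲╬████
···┄┄─╬████
···┄┄┄░████
·······████
·······████
·······████

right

███████████
███████████
··┄┄╬┄█████
··░─┄─█████
··┄┄─██████
··╬█╬▲█████
··┄┄─╬█████
··┄┄┄░█████
······█████
······█████
······█████

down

███████████
··┄┄╬┄█████
··░─┄─█████
··┄┄─██████
··╬█╬╬█████
··┄┄─▲█████
··┄┄┄░█████
···╬╬┄█████
······█████
······█████
······█████

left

███████████
···┄┄╬┄████
···░─┄─████
···┄┄─█████
···╬█╬╬████
···┄┄▲╬████
···┄┄┄░████
···┄╬╬┄████
·······████
·······████
·······████

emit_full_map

┄┄╬┄
░─┄─
┄┄─█
╬█╬╬
┄┄▲╬
┄┄┄░
┄╬╬┄

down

···┄┄╬┄████
···░─┄─████
···┄┄─█████
···╬█╬╬████
···┄┄─╬████
···┄┄▲░████
···┄╬╬┄████
···█╬╬╬████
·······████
·······████
·······████

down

···░─┄─████
···┄┄─█████
···╬█╬╬████
···┄┄─╬████
···┄┄┄░████
···┄╬▲┄████
···█╬╬╬████
···░╬╬╬████
·······████
·······████
·······████

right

··░─┄─█████
··┄┄─██████
··╬█╬╬█████
··┄┄─╬█████
··┄┄┄░█████
··┄╬╬▲█████
··█╬╬╬█████
··░╬╬╬█████
······█████
······█████
······█████

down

··┄┄─██████
··╬█╬╬█████
··┄┄─╬█████
··┄┄┄░█████
··┄╬╬┄█████
··█╬╬▲█████
··░╬╬╬█████
···╬╬╬█████
······█████
······█████
······█████

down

··╬█╬╬█████
··┄┄─╬█████
··┄┄┄░█████
··┄╬╬┄█████
··█╬╬╬█████
··░╬╬▲█████
···╬╬╬█████
···┄─╬█████
······█████
······█████
······█████

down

··┄┄─╬█████
··┄┄┄░█████
··┄╬╬┄█████
··█╬╬╬█████
··░╬╬╬█████
···╬╬▲█████
···┄─╬█████
···┄┄─█████
······█████
······█████
······█████

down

··┄┄┄░█████
··┄╬╬┄█████
··█╬╬╬█████
··░╬╬╬█████
···╬╬╬█████
···┄─▲█████
···┄┄─█████
···┄╬╬█████
······█████
······█████
······█████

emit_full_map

┄┄╬┄
░─┄─
┄┄─█
╬█╬╬
┄┄─╬
┄┄┄░
┄╬╬┄
█╬╬╬
░╬╬╬
·╬╬╬
·┄─▲
·┄┄─
·┄╬╬

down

··┄╬╬┄█████
··█╬╬╬█████
··░╬╬╬█████
···╬╬╬█████
···┄─╬█████
···┄┄▲█████
···┄╬╬█████
···╬─░█████
······█████
······█████
······█████

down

··█╬╬╬█████
··░╬╬╬█████
···╬╬╬█████
···┄─╬█████
···┄┄─█████
···┄╬▲█████
···╬─░█████
···░┄─█████
······█████
······█████
······█████

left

···█╬╬╬████
···░╬╬╬████
····╬╬╬████
···╬┄─╬████
···┄┄┄─████
···╬┄▲╬████
···░╬─░████
···─░┄─████
·······████
·······████
·······████

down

···░╬╬╬████
····╬╬╬████
···╬┄─╬████
···┄┄┄─████
···╬┄╬╬████
···░╬▲░████
···─░┄─████
···┄╬█─████
·······████
·······████
·······████

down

····╬╬╬████
···╬┄─╬████
···┄┄┄─████
···╬┄╬╬████
···░╬─░████
···─░▲─████
···┄╬█─████
···█──┄████
·······████
·······████
·······████

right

···╬╬╬█████
··╬┄─╬█████
··┄┄┄─█████
··╬┄╬╬█████
··░╬─░█████
··─░┄▲█████
··┄╬█─█████
··█──┄█████
······█████
······█████
······█████

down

··╬┄─╬█████
··┄┄┄─█████
··╬┄╬╬█████
··░╬─░█████
··─░┄─█████
··┄╬█▲█████
··█──┄█████
···╬┄██████
······█████
······█████
███████████

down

··┄┄┄─█████
··╬┄╬╬█████
··░╬─░█████
··─░┄─█████
··┄╬█─█████
··█──▲█████
···╬┄██████
···┄░─█████
······█████
███████████
███████████

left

···┄┄┄─████
···╬┄╬╬████
···░╬─░████
···─░┄─████
···┄╬█─████
···█─▲┄████
···╬╬┄█████
···─┄░─████
·······████
███████████
███████████

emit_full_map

┄┄╬┄
░─┄─
┄┄─█
╬█╬╬
┄┄─╬
┄┄┄░
┄╬╬┄
█╬╬╬
░╬╬╬
·╬╬╬
╬┄─╬
┄┄┄─
╬┄╬╬
░╬─░
─░┄─
┄╬█─
█─▲┄
╬╬┄█
─┄░─

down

···╬┄╬╬████
···░╬─░████
···─░┄─████
···┄╬█─████
···█──┄████
···╬╬▲█████
···─┄░─████
···─╬┄┄████
███████████
███████████
███████████

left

····╬┄╬╬███
····░╬─░███
····─░┄─███
···┄┄╬█─███
···██──┄███
···─╬▲┄████
···░─┄░─███
···░─╬┄┄███
███████████
███████████
███████████

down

····░╬─░███
····─░┄─███
···┄┄╬█─███
···██──┄███
···─╬╬┄████
···░─▲░─███
···░─╬┄┄███
███████████
███████████
███████████
███████████

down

····─░┄─███
···┄┄╬█─███
···██──┄███
···─╬╬┄████
···░─┄░─███
···░─▲┄┄███
███████████
███████████
███████████
███████████
███████████

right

···─░┄─████
··┄┄╬█─████
··██──┄████
··─╬╬┄█████
··░─┄░─████
··░─╬▲┄████
███████████
███████████
███████████
███████████
███████████

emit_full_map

·┄┄╬┄
·░─┄─
·┄┄─█
·╬█╬╬
·┄┄─╬
·┄┄┄░
·┄╬╬┄
·█╬╬╬
·░╬╬╬
··╬╬╬
·╬┄─╬
·┄┄┄─
·╬┄╬╬
·░╬─░
·─░┄─
┄┄╬█─
██──┄
─╬╬┄█
░─┄░─
░─╬▲┄

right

··─░┄─█████
·┄┄╬█─█████
·██──┄█████
·─╬╬┄██████
·░─┄░─█████
·░─╬┄▲█████
███████████
███████████
███████████
███████████
███████████

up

··░╬─░█████
··─░┄─█████
·┄┄╬█─█████
·██──┄█████
·─╬╬┄██████
·░─┄░▲█████
·░─╬┄┄█████
███████████
███████████
███████████
███████████

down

··─░┄─█████
·┄┄╬█─█████
·██──┄█████
·─╬╬┄██████
·░─┄░─█████
·░─╬┄▲█████
███████████
███████████
███████████
███████████
███████████

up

··░╬─░█████
··─░┄─█████
·┄┄╬█─█████
·██──┄█████
·─╬╬┄██████
·░─┄░▲█████
·░─╬┄┄█████
███████████
███████████
███████████
███████████

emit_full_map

·┄┄╬┄
·░─┄─
·┄┄─█
·╬█╬╬
·┄┄─╬
·┄┄┄░
·┄╬╬┄
·█╬╬╬
·░╬╬╬
··╬╬╬
·╬┄─╬
·┄┄┄─
·╬┄╬╬
·░╬─░
·─░┄─
┄┄╬█─
██──┄
─╬╬┄█
░─┄░▲
░─╬┄┄


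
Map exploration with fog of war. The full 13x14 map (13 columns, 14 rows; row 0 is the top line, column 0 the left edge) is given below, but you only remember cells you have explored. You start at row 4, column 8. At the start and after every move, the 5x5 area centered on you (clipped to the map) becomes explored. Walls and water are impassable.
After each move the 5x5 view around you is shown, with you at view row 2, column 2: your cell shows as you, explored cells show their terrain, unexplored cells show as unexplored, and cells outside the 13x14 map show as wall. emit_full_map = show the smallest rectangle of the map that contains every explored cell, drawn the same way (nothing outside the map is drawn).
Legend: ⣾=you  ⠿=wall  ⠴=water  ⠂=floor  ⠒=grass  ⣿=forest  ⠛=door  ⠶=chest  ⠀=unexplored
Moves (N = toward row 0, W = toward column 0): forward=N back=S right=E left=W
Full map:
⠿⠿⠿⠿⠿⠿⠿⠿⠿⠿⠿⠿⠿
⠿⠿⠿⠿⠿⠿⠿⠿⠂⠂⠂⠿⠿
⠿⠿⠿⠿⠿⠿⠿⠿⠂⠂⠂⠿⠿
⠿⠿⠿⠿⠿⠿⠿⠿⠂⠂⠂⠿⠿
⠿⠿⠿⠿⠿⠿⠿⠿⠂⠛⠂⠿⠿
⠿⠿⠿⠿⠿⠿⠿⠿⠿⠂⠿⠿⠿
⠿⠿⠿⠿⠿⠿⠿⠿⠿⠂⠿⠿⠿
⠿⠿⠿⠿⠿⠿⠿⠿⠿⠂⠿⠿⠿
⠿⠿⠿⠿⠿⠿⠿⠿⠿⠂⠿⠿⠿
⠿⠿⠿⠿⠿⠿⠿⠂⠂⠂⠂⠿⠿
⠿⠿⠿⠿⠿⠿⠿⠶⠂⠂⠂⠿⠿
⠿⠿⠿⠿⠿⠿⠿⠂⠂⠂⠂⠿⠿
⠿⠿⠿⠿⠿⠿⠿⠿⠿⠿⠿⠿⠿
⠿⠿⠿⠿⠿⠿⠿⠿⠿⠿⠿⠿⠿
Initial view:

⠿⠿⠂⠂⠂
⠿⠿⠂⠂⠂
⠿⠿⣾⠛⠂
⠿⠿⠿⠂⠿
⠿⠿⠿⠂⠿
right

⠿⠂⠂⠂⠿
⠿⠂⠂⠂⠿
⠿⠂⣾⠂⠿
⠿⠿⠂⠿⠿
⠿⠿⠂⠿⠿

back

⠿⠂⠂⠂⠿
⠿⠂⠛⠂⠿
⠿⠿⣾⠿⠿
⠿⠿⠂⠿⠿
⠿⠿⠂⠿⠿

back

⠿⠂⠛⠂⠿
⠿⠿⠂⠿⠿
⠿⠿⣾⠿⠿
⠿⠿⠂⠿⠿
⠿⠿⠂⠿⠿

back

⠿⠿⠂⠿⠿
⠿⠿⠂⠿⠿
⠿⠿⣾⠿⠿
⠿⠿⠂⠿⠿
⠂⠂⠂⠂⠿

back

⠿⠿⠂⠿⠿
⠿⠿⠂⠿⠿
⠿⠿⣾⠿⠿
⠂⠂⠂⠂⠿
⠶⠂⠂⠂⠿

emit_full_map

⠿⠿⠂⠂⠂⠿
⠿⠿⠂⠂⠂⠿
⠿⠿⠂⠛⠂⠿
⠿⠿⠿⠂⠿⠿
⠿⠿⠿⠂⠿⠿
⠀⠿⠿⠂⠿⠿
⠀⠿⠿⣾⠿⠿
⠀⠂⠂⠂⠂⠿
⠀⠶⠂⠂⠂⠿

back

⠿⠿⠂⠿⠿
⠿⠿⠂⠿⠿
⠂⠂⣾⠂⠿
⠶⠂⠂⠂⠿
⠂⠂⠂⠂⠿

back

⠿⠿⠂⠿⠿
⠂⠂⠂⠂⠿
⠶⠂⣾⠂⠿
⠂⠂⠂⠂⠿
⠿⠿⠿⠿⠿

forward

⠿⠿⠂⠿⠿
⠿⠿⠂⠿⠿
⠂⠂⣾⠂⠿
⠶⠂⠂⠂⠿
⠂⠂⠂⠂⠿

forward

⠿⠿⠂⠿⠿
⠿⠿⠂⠿⠿
⠿⠿⣾⠿⠿
⠂⠂⠂⠂⠿
⠶⠂⠂⠂⠿

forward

⠿⠿⠂⠿⠿
⠿⠿⠂⠿⠿
⠿⠿⣾⠿⠿
⠿⠿⠂⠿⠿
⠂⠂⠂⠂⠿

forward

⠿⠂⠛⠂⠿
⠿⠿⠂⠿⠿
⠿⠿⣾⠿⠿
⠿⠿⠂⠿⠿
⠿⠿⠂⠿⠿


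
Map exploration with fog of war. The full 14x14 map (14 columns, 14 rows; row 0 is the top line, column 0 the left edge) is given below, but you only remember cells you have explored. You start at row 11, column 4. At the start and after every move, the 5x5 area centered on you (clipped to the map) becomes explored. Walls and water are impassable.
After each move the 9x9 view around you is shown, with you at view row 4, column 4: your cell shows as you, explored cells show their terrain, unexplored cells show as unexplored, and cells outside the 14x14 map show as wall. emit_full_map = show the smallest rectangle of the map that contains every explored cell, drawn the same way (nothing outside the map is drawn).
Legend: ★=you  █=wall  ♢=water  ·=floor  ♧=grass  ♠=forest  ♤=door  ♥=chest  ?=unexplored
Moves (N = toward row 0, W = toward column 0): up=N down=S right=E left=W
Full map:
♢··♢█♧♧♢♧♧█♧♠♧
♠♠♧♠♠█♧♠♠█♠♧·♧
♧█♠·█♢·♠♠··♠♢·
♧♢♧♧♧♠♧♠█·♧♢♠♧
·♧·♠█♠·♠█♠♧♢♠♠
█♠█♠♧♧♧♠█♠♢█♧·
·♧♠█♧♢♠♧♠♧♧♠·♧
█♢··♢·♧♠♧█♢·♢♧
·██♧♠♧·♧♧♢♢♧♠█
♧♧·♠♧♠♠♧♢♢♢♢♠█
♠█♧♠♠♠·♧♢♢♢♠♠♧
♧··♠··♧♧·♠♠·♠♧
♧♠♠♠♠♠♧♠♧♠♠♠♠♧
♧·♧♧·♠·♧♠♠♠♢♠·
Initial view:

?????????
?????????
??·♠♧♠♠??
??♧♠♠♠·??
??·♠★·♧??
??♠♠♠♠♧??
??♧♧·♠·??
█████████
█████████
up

?????????
?????????
??█♧♠♧·??
??·♠♧♠♠??
??♧♠★♠·??
??·♠··♧??
??♠♠♠♠♧??
??♧♧·♠·??
█████████

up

?????????
?????????
??··♢·♧??
??█♧♠♧·??
??·♠★♠♠??
??♧♠♠♠·??
??·♠··♧??
??♠♠♠♠♧??
??♧♧·♠·??

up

?????????
?????????
??♠█♧♢♠??
??··♢·♧??
??█♧★♧·??
??·♠♧♠♠??
??♧♠♠♠·??
??·♠··♧??
??♠♠♠♠♧??

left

█????????
█????????
█?♧♠█♧♢♠?
█?♢··♢·♧?
█?██★♠♧·?
█?♧·♠♧♠♠?
█?█♧♠♠♠·?
█??·♠··♧?
█??♠♠♠♠♧?

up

█????????
█????????
█?♠█♠♧♧??
█?♧♠█♧♢♠?
█?♢·★♢·♧?
█?██♧♠♧·?
█?♧·♠♧♠♠?
█?█♧♠♠♠·?
█??·♠··♧?

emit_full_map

♠█♠♧♧?
♧♠█♧♢♠
♢·★♢·♧
██♧♠♧·
♧·♠♧♠♠
█♧♠♠♠·
?·♠··♧
?♠♠♠♠♧
?♧♧·♠·

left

██???????
██???????
███♠█♠♧♧?
██·♧♠█♧♢♠
███♢★·♢·♧
██·██♧♠♧·
██♧♧·♠♧♠♠
██?█♧♠♠♠·
██??·♠··♧

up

██???????
██???????
██·♧·♠█??
███♠█♠♧♧?
██·♧★█♧♢♠
███♢··♢·♧
██·██♧♠♧·
██♧♧·♠♧♠♠
██?█♧♠♠♠·

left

███??????
███??????
███·♧·♠█?
████♠█♠♧♧
███·★♠█♧♢
████♢··♢·
███·██♧♠♧
███♧♧·♠♧♠
███?█♧♠♠♠

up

███??????
███??????
███♧♢♧♧??
███·♧·♠█?
████★█♠♧♧
███·♧♠█♧♢
████♢··♢·
███·██♧♠♧
███♧♧·♠♧♠

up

███??????
███??????
███♧█♠·??
███♧♢♧♧??
███·★·♠█?
████♠█♠♧♧
███·♧♠█♧♢
████♢··♢·
███·██♧♠♧

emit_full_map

♧█♠·???
♧♢♧♧???
·★·♠█??
█♠█♠♧♧?
·♧♠█♧♢♠
█♢··♢·♧
·██♧♠♧·
♧♧·♠♧♠♠
?█♧♠♠♠·
??·♠··♧
??♠♠♠♠♧
??♧♧·♠·

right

██???????
██???????
██♧█♠·█??
██♧♢♧♧♧??
██·♧★♠█??
███♠█♠♧♧?
██·♧♠█♧♢♠
███♢··♢·♧
██·██♧♠♧·

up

█████████
██???????
██♠♠♧♠♠??
██♧█♠·█??
██♧♢★♧♧??
██·♧·♠█??
███♠█♠♧♧?
██·♧♠█♧♢♠
███♢··♢·♧

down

██???????
██♠♠♧♠♠??
██♧█♠·█??
██♧♢♧♧♧??
██·♧★♠█??
███♠█♠♧♧?
██·♧♠█♧♢♠
███♢··♢·♧
██·██♧♠♧·

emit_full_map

♠♠♧♠♠??
♧█♠·█??
♧♢♧♧♧??
·♧★♠█??
█♠█♠♧♧?
·♧♠█♧♢♠
█♢··♢·♧
·██♧♠♧·
♧♧·♠♧♠♠
?█♧♠♠♠·
??·♠··♧
??♠♠♠♠♧
??♧♧·♠·


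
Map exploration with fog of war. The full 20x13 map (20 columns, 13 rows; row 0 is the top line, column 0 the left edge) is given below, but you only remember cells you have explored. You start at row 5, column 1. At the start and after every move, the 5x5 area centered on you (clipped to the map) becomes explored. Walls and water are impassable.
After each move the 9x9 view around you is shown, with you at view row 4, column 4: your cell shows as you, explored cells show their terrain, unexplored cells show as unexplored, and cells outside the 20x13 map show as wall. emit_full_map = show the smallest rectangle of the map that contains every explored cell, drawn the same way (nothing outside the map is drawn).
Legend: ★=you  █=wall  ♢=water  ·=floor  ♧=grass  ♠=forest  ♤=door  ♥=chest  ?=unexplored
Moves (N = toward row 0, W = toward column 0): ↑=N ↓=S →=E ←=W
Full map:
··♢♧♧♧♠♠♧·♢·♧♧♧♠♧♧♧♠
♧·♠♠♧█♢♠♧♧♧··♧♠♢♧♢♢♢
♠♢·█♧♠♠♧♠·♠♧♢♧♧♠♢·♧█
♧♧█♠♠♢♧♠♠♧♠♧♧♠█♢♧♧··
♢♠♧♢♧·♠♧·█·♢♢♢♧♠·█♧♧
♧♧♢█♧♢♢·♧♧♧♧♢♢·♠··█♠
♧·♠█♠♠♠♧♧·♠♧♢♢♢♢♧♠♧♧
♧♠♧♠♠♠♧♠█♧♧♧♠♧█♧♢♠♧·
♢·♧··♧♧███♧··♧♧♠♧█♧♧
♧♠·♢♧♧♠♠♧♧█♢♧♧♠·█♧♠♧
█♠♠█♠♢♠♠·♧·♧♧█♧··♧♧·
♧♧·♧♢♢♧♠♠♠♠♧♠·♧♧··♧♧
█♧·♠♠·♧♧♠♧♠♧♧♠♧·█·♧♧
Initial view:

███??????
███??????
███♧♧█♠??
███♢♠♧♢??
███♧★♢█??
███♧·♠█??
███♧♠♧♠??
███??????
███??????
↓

███??????
███♧♧█♠??
███♢♠♧♢??
███♧♧♢█??
███♧★♠█??
███♧♠♧♠??
███♢·♧·??
███??????
███??????

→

██???????
██♧♧█♠???
██♢♠♧♢♧??
██♧♧♢█♧??
██♧·★█♠??
██♧♠♧♠♠??
██♢·♧··??
██???????
██???????

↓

██♧♧█♠???
██♢♠♧♢♧??
██♧♧♢█♧??
██♧·♠█♠??
██♧♠★♠♠??
██♢·♧··??
██♧♠·♢♧??
██???????
██???????

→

█♧♧█♠????
█♢♠♧♢♧???
█♧♧♢█♧♢??
█♧·♠█♠♠??
█♧♠♧★♠♠??
█♢·♧··♧??
█♧♠·♢♧♧??
█????????
█????????

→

♧♧█♠?????
♢♠♧♢♧????
♧♧♢█♧♢♢??
♧·♠█♠♠♠??
♧♠♧♠★♠♧??
♢·♧··♧♧??
♧♠·♢♧♧♠??
?????????
?????????

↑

?????????
♧♧█♠?????
♢♠♧♢♧·♠??
♧♧♢█♧♢♢??
♧·♠█★♠♠??
♧♠♧♠♠♠♧??
♢·♧··♧♧??
♧♠·♢♧♧♠??
?????????

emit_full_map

♧♧█♠???
♢♠♧♢♧·♠
♧♧♢█♧♢♢
♧·♠█★♠♠
♧♠♧♠♠♠♧
♢·♧··♧♧
♧♠·♢♧♧♠

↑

?????????
?????????
♧♧█♠♠♢♧??
♢♠♧♢♧·♠??
♧♧♢█★♢♢??
♧·♠█♠♠♠??
♧♠♧♠♠♠♧??
♢·♧··♧♧??
♧♠·♢♧♧♠??

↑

?????????
?????????
??·█♧♠♠??
♧♧█♠♠♢♧??
♢♠♧♢★·♠??
♧♧♢█♧♢♢??
♧·♠█♠♠♠??
♧♠♧♠♠♠♧??
♢·♧··♧♧??

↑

█████████
?????????
??♠♠♧█♢??
??·█♧♠♠??
♧♧█♠★♢♧??
♢♠♧♢♧·♠??
♧♧♢█♧♢♢??
♧·♠█♠♠♠??
♧♠♧♠♠♠♧??

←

█████████
█????????
█?·♠♠♧█♢?
█?♢·█♧♠♠?
█♧♧█★♠♢♧?
█♢♠♧♢♧·♠?
█♧♧♢█♧♢♢?
█♧·♠█♠♠♠?
█♧♠♧♠♠♠♧?

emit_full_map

?·♠♠♧█♢
?♢·█♧♠♠
♧♧█★♠♢♧
♢♠♧♢♧·♠
♧♧♢█♧♢♢
♧·♠█♠♠♠
♧♠♧♠♠♠♧
♢·♧··♧♧
♧♠·♢♧♧♠
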